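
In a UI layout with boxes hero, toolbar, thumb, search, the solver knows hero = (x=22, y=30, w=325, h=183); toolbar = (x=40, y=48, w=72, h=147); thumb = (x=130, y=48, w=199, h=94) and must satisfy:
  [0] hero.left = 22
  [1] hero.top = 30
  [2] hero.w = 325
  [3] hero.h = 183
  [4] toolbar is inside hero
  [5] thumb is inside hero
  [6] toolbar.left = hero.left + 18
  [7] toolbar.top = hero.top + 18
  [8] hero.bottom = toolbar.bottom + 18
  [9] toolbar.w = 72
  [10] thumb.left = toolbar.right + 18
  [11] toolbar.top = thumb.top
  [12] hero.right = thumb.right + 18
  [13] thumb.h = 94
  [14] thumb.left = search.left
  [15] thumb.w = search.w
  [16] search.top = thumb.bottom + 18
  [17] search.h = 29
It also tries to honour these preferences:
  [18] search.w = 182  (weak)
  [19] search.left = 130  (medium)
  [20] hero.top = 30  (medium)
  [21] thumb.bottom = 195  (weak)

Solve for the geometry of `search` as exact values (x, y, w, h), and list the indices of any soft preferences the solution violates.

1. search.x = 130  [thumb.left = search.left]
2. search.w = 199  [thumb.w = search.w]
3. search.y = 160  [search.top = thumb.bottom + 18]
4. search.h = 29  [search.h = 29]

search = (x=130, y=160, w=199, h=29)
violated soft preferences: 18, 21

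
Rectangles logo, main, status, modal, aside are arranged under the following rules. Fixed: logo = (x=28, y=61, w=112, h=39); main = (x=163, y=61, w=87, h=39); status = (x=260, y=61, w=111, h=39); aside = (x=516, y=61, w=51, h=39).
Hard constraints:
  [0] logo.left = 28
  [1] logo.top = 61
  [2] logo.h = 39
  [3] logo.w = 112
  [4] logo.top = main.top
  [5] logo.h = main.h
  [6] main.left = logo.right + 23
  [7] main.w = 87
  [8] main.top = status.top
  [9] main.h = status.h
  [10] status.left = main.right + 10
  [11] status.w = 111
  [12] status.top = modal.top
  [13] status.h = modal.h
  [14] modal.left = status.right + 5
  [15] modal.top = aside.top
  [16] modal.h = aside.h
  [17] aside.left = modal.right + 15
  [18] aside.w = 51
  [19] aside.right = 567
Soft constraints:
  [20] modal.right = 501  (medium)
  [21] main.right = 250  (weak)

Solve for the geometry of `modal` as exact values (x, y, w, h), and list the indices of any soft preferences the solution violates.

1. modal.y = 61  [status.top = modal.top]
2. modal.h = 39  [status.h = modal.h]
3. modal.x = 376  [modal.left = status.right + 5]
4. modal.w = 125  [aside.left = modal.right + 15]

modal = (x=376, y=61, w=125, h=39)
violated soft preferences: none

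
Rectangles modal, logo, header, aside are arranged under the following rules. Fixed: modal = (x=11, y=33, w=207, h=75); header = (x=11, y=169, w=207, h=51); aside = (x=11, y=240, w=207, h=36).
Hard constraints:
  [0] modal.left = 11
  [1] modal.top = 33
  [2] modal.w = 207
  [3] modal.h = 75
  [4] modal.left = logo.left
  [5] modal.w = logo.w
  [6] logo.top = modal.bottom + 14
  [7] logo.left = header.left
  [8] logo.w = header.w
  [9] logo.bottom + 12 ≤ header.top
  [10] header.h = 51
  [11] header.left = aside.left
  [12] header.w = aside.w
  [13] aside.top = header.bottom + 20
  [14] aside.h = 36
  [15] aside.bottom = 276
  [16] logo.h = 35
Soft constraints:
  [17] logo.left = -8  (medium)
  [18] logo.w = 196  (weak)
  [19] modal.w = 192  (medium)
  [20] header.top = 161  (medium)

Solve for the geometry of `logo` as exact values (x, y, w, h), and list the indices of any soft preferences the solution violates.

logo = (x=11, y=122, w=207, h=35)
violated soft preferences: 17, 18, 19, 20

1. logo.x = 11  [modal.left = logo.left]
2. logo.w = 207  [modal.w = logo.w]
3. logo.y = 122  [logo.top = modal.bottom + 14]
4. logo.h = 35  [logo.h = 35]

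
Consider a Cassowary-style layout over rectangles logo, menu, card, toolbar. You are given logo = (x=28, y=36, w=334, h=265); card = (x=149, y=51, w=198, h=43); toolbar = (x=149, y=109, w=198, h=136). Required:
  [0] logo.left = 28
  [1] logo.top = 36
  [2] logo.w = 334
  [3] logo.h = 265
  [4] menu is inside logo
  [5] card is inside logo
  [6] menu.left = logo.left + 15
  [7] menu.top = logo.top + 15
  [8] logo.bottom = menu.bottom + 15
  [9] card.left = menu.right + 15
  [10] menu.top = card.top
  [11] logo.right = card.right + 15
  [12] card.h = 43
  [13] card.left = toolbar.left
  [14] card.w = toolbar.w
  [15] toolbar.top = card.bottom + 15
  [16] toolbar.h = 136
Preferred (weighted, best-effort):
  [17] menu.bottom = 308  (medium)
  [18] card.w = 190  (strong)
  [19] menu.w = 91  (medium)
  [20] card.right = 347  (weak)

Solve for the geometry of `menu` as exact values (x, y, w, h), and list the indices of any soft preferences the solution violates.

menu = (x=43, y=51, w=91, h=235)
violated soft preferences: 17, 18

1. menu.x = 43  [menu.left = logo.left + 15]
2. menu.y = 51  [menu.top = logo.top + 15]
3. menu.h = 235  [logo.bottom = menu.bottom + 15]
4. menu.w = 91  [card.left = menu.right + 15]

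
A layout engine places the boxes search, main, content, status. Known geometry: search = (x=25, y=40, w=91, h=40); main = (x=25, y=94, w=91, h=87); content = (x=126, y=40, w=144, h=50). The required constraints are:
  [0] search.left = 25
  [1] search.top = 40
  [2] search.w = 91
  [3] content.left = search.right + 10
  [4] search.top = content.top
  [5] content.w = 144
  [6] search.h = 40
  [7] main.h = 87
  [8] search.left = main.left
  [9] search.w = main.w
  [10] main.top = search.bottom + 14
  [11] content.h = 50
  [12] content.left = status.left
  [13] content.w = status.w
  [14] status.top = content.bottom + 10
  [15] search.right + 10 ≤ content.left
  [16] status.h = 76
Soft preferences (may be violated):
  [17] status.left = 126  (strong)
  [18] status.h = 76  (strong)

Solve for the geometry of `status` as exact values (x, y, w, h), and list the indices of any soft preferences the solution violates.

1. status.x = 126  [content.left = status.left]
2. status.w = 144  [content.w = status.w]
3. status.y = 100  [status.top = content.bottom + 10]
4. status.h = 76  [status.h = 76]

status = (x=126, y=100, w=144, h=76)
violated soft preferences: none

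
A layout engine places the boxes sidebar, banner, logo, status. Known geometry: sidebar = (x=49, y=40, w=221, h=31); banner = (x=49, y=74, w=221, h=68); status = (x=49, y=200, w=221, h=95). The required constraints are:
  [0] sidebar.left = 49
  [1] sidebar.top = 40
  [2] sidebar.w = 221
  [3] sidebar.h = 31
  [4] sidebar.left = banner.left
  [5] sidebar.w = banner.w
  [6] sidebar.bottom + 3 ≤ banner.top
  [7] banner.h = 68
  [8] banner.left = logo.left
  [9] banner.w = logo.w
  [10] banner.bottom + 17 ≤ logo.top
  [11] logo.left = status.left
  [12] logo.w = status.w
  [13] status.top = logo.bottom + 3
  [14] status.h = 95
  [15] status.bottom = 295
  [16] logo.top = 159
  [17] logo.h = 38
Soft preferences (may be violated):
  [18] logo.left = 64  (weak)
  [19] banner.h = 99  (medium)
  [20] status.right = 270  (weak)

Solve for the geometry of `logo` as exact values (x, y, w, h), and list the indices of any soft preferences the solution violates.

1. logo.x = 49  [banner.left = logo.left]
2. logo.w = 221  [banner.w = logo.w]
3. logo.y = 159  [logo.top = 159]
4. logo.h = 38  [logo.h = 38]

logo = (x=49, y=159, w=221, h=38)
violated soft preferences: 18, 19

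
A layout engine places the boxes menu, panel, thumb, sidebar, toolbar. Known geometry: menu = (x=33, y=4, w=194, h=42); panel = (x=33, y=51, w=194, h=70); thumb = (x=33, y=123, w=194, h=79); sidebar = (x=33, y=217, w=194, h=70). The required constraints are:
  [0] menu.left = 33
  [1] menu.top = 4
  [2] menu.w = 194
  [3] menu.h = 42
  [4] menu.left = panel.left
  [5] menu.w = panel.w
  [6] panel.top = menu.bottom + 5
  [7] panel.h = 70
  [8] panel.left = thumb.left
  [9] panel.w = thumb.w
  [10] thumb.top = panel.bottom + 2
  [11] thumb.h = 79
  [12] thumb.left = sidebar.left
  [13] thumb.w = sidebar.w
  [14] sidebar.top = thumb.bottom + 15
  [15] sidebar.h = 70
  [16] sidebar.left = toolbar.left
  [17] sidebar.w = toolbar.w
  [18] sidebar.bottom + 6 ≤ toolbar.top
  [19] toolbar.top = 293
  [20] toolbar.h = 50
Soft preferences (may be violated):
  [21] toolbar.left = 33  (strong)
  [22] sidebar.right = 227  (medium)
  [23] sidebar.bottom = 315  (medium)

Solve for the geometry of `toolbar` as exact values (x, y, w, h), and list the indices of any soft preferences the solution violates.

1. toolbar.x = 33  [sidebar.left = toolbar.left]
2. toolbar.w = 194  [sidebar.w = toolbar.w]
3. toolbar.y = 293  [toolbar.top = 293]
4. toolbar.h = 50  [toolbar.h = 50]

toolbar = (x=33, y=293, w=194, h=50)
violated soft preferences: 23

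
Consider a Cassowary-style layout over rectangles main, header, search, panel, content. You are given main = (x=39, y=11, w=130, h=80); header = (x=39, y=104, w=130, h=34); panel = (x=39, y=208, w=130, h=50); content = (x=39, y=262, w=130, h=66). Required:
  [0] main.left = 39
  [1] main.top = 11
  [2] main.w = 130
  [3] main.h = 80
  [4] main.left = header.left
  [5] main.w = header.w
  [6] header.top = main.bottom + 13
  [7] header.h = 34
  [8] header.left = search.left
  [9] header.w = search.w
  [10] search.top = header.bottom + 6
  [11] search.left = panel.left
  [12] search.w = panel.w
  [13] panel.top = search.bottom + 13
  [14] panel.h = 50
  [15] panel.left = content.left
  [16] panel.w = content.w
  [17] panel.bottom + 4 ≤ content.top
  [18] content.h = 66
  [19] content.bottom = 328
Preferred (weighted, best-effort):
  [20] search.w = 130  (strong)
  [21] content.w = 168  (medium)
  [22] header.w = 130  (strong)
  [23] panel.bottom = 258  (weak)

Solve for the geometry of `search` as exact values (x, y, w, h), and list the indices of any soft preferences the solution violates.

1. search.x = 39  [header.left = search.left]
2. search.w = 130  [header.w = search.w]
3. search.y = 144  [search.top = header.bottom + 6]
4. search.h = 51  [panel.top = search.bottom + 13]

search = (x=39, y=144, w=130, h=51)
violated soft preferences: 21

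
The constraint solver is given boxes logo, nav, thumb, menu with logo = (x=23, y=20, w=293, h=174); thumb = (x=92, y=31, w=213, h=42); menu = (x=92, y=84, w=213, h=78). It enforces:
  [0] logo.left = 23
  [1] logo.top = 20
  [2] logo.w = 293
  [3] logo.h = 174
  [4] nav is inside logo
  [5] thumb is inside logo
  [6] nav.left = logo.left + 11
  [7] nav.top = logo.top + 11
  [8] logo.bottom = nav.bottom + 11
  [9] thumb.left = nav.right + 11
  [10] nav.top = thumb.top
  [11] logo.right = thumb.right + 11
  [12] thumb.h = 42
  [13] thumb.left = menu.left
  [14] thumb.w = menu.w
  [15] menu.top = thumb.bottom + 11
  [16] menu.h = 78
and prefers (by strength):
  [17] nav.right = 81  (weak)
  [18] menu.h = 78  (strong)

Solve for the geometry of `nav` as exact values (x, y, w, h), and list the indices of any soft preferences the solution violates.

nav = (x=34, y=31, w=47, h=152)
violated soft preferences: none

1. nav.x = 34  [nav.left = logo.left + 11]
2. nav.y = 31  [nav.top = logo.top + 11]
3. nav.h = 152  [logo.bottom = nav.bottom + 11]
4. nav.w = 47  [thumb.left = nav.right + 11]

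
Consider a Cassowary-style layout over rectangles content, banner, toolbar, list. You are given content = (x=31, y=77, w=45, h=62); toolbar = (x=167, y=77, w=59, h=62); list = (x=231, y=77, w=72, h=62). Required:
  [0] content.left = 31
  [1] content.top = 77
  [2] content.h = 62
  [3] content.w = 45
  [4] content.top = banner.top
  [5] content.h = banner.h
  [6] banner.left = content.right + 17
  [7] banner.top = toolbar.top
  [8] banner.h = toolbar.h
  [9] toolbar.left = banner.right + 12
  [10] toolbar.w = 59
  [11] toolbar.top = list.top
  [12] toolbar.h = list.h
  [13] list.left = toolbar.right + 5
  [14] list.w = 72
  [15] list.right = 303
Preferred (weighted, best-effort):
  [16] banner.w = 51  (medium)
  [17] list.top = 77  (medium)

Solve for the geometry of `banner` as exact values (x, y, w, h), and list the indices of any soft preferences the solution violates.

1. banner.y = 77  [content.top = banner.top]
2. banner.h = 62  [content.h = banner.h]
3. banner.x = 93  [banner.left = content.right + 17]
4. banner.w = 62  [toolbar.left = banner.right + 12]

banner = (x=93, y=77, w=62, h=62)
violated soft preferences: 16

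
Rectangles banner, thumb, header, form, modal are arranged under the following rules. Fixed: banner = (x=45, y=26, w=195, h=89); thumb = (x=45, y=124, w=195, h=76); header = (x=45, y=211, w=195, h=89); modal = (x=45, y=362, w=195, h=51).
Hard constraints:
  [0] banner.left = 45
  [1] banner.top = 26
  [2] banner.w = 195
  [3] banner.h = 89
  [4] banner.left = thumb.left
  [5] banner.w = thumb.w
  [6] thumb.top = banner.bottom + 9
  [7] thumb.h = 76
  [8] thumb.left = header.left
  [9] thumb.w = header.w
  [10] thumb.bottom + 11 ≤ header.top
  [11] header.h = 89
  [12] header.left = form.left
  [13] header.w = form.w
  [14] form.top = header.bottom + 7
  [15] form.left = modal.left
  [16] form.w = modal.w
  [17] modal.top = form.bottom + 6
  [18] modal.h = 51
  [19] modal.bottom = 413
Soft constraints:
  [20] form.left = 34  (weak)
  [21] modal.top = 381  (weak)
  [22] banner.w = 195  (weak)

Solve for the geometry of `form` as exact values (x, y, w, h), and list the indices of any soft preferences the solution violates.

form = (x=45, y=307, w=195, h=49)
violated soft preferences: 20, 21

1. form.x = 45  [header.left = form.left]
2. form.w = 195  [header.w = form.w]
3. form.y = 307  [form.top = header.bottom + 7]
4. form.h = 49  [modal.top = form.bottom + 6]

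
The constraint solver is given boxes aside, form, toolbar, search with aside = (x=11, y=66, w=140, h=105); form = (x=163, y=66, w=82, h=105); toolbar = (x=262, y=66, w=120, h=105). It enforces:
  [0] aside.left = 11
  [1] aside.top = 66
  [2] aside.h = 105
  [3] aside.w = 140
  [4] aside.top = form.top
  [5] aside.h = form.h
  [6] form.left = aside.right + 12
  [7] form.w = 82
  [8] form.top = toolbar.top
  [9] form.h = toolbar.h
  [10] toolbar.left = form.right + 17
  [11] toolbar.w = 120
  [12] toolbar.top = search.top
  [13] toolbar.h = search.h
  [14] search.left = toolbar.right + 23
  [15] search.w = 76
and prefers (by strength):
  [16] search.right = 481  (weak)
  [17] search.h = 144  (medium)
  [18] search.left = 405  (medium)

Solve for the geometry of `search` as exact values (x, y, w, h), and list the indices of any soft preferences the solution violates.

search = (x=405, y=66, w=76, h=105)
violated soft preferences: 17

1. search.y = 66  [toolbar.top = search.top]
2. search.h = 105  [toolbar.h = search.h]
3. search.x = 405  [search.left = toolbar.right + 23]
4. search.w = 76  [search.w = 76]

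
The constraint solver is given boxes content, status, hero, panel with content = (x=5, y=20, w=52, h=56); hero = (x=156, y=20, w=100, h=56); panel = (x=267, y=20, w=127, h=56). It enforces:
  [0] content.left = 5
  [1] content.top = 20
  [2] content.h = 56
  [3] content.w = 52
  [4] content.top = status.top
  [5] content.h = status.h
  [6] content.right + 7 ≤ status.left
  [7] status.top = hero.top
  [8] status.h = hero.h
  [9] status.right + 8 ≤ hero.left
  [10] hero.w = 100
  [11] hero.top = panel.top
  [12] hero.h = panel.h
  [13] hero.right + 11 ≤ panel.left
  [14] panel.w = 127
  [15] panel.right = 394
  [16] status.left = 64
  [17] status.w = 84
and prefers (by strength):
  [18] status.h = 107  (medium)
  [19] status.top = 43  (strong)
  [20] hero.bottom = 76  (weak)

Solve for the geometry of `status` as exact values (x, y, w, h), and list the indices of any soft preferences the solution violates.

status = (x=64, y=20, w=84, h=56)
violated soft preferences: 18, 19

1. status.y = 20  [content.top = status.top]
2. status.h = 56  [content.h = status.h]
3. status.x = 64  [status.left = 64]
4. status.w = 84  [status.w = 84]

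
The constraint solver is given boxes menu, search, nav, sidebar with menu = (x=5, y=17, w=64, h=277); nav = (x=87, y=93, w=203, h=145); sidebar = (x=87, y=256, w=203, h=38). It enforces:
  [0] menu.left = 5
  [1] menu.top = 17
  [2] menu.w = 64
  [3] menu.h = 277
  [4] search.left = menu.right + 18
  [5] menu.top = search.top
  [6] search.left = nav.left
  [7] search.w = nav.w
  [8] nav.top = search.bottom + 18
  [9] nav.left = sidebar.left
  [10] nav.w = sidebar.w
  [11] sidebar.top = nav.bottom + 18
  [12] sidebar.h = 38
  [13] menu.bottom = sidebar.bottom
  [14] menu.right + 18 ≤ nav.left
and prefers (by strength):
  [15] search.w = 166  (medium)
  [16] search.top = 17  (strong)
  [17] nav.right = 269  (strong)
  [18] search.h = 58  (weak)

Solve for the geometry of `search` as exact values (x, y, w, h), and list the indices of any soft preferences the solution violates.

search = (x=87, y=17, w=203, h=58)
violated soft preferences: 15, 17

1. search.x = 87  [search.left = menu.right + 18]
2. search.y = 17  [menu.top = search.top]
3. search.w = 203  [search.w = nav.w]
4. search.h = 58  [nav.top = search.bottom + 18]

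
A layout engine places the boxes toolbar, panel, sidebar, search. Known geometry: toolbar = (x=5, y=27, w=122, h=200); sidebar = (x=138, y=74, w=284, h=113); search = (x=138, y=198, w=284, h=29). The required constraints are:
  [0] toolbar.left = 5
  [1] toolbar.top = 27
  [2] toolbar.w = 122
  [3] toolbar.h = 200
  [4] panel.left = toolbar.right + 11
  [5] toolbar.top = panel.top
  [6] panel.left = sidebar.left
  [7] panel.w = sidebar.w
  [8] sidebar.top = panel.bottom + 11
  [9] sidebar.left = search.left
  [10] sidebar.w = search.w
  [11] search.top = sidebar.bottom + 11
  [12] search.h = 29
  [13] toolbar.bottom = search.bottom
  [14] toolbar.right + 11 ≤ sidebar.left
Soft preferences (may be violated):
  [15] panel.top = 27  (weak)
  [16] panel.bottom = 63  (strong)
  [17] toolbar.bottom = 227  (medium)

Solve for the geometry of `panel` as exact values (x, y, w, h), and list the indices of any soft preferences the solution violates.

panel = (x=138, y=27, w=284, h=36)
violated soft preferences: none

1. panel.x = 138  [panel.left = toolbar.right + 11]
2. panel.y = 27  [toolbar.top = panel.top]
3. panel.w = 284  [panel.w = sidebar.w]
4. panel.h = 36  [sidebar.top = panel.bottom + 11]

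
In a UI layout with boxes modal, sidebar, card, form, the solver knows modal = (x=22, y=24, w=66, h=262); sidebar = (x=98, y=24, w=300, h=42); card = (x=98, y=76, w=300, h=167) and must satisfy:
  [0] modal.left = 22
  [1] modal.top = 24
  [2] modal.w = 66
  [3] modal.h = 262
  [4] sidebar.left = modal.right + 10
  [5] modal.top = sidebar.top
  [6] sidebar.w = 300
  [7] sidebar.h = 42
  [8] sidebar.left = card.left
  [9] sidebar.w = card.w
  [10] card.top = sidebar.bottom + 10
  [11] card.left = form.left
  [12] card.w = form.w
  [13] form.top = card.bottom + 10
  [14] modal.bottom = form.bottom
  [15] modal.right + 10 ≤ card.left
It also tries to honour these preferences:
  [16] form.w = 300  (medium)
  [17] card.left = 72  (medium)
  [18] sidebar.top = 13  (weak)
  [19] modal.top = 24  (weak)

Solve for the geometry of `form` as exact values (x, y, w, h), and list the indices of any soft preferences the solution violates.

1. form.x = 98  [card.left = form.left]
2. form.w = 300  [card.w = form.w]
3. form.y = 253  [form.top = card.bottom + 10]
4. form.h = 33  [modal.bottom = form.bottom]

form = (x=98, y=253, w=300, h=33)
violated soft preferences: 17, 18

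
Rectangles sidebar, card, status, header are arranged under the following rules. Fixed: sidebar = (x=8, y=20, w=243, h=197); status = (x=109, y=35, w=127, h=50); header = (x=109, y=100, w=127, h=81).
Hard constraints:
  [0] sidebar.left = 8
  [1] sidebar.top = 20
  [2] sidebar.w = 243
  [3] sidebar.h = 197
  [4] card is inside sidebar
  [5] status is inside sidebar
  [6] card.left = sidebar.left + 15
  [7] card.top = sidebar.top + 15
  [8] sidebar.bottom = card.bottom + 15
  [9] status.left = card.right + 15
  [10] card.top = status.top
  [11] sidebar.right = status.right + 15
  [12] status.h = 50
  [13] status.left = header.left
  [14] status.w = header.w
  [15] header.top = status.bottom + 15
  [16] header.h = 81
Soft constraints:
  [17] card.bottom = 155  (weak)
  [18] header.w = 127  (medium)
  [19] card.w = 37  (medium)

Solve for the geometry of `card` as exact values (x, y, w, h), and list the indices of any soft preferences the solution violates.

card = (x=23, y=35, w=71, h=167)
violated soft preferences: 17, 19

1. card.x = 23  [card.left = sidebar.left + 15]
2. card.y = 35  [card.top = sidebar.top + 15]
3. card.h = 167  [sidebar.bottom = card.bottom + 15]
4. card.w = 71  [status.left = card.right + 15]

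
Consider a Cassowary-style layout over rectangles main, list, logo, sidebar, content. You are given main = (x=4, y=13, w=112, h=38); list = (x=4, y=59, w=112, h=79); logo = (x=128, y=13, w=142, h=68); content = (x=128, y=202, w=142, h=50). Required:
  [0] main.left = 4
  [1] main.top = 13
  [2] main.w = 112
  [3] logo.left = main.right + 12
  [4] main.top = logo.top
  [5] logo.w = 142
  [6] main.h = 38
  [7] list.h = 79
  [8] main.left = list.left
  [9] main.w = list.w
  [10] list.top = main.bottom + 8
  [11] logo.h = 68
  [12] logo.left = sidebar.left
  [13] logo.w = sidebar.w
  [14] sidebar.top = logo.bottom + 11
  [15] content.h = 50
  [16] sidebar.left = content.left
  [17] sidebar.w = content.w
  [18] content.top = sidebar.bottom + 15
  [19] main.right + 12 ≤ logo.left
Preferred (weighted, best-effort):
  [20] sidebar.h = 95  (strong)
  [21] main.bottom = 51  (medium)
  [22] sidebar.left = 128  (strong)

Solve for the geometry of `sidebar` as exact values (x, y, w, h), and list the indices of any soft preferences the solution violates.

1. sidebar.x = 128  [logo.left = sidebar.left]
2. sidebar.w = 142  [logo.w = sidebar.w]
3. sidebar.y = 92  [sidebar.top = logo.bottom + 11]
4. sidebar.h = 95  [content.top = sidebar.bottom + 15]

sidebar = (x=128, y=92, w=142, h=95)
violated soft preferences: none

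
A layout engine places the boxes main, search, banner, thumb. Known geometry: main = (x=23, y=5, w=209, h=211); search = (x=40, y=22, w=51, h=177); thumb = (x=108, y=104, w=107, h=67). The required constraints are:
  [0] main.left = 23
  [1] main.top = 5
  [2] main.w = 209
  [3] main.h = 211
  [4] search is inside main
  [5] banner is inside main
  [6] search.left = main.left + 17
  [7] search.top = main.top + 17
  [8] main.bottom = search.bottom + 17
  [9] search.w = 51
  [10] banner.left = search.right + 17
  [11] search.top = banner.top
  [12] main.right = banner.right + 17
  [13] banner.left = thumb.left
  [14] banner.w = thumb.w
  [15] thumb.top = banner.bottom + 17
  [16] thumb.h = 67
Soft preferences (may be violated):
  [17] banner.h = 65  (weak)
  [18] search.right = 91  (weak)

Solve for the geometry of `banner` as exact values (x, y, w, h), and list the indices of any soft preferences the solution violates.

1. banner.x = 108  [banner.left = search.right + 17]
2. banner.y = 22  [search.top = banner.top]
3. banner.w = 107  [main.right = banner.right + 17]
4. banner.h = 65  [thumb.top = banner.bottom + 17]

banner = (x=108, y=22, w=107, h=65)
violated soft preferences: none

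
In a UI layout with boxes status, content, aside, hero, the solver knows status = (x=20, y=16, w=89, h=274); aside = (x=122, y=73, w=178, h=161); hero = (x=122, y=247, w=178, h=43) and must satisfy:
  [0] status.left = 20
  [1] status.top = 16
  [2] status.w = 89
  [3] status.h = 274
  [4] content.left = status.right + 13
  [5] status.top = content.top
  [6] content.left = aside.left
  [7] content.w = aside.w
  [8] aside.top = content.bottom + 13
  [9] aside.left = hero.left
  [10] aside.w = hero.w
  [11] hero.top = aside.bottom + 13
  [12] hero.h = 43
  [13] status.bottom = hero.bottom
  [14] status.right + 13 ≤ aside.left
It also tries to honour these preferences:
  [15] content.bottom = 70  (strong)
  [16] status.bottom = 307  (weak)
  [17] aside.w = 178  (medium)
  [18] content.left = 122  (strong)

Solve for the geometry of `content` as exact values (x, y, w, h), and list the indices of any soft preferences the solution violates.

content = (x=122, y=16, w=178, h=44)
violated soft preferences: 15, 16

1. content.x = 122  [content.left = status.right + 13]
2. content.y = 16  [status.top = content.top]
3. content.w = 178  [content.w = aside.w]
4. content.h = 44  [aside.top = content.bottom + 13]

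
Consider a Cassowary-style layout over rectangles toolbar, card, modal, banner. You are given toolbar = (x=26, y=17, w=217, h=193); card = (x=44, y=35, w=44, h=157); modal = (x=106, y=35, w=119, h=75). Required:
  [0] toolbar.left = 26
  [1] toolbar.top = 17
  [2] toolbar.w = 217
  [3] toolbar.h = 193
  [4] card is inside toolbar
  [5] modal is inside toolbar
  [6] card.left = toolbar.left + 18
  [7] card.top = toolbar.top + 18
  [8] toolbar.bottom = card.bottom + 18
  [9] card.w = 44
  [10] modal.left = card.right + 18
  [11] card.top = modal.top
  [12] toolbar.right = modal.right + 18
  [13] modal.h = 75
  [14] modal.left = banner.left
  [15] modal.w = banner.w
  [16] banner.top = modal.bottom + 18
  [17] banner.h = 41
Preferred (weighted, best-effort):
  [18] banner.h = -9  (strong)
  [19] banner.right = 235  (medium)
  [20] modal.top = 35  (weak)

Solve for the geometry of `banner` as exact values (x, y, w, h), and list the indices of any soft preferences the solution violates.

1. banner.x = 106  [modal.left = banner.left]
2. banner.w = 119  [modal.w = banner.w]
3. banner.y = 128  [banner.top = modal.bottom + 18]
4. banner.h = 41  [banner.h = 41]

banner = (x=106, y=128, w=119, h=41)
violated soft preferences: 18, 19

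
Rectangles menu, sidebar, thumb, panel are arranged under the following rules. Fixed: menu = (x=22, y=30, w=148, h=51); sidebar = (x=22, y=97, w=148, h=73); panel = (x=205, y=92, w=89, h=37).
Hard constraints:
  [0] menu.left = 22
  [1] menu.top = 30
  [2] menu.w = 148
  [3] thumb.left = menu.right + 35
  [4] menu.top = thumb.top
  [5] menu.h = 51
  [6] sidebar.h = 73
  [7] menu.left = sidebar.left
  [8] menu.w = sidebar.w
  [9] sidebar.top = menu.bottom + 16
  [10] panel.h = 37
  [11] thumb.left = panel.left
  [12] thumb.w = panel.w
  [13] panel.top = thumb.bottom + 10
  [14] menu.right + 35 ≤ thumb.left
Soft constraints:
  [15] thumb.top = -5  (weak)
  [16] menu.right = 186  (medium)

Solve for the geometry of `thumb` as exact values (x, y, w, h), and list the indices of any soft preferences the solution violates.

thumb = (x=205, y=30, w=89, h=52)
violated soft preferences: 15, 16

1. thumb.x = 205  [thumb.left = menu.right + 35]
2. thumb.y = 30  [menu.top = thumb.top]
3. thumb.w = 89  [thumb.w = panel.w]
4. thumb.h = 52  [panel.top = thumb.bottom + 10]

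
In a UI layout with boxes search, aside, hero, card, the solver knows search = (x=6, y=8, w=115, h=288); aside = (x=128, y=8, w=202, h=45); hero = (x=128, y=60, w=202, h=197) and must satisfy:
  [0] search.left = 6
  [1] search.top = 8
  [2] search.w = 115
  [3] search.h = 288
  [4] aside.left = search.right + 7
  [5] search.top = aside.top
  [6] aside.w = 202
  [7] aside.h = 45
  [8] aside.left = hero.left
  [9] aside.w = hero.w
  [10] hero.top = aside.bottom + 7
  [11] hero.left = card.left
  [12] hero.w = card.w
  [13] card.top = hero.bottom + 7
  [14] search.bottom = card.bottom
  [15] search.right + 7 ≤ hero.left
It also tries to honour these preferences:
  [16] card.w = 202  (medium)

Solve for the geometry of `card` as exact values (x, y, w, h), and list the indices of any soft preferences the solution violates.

1. card.x = 128  [hero.left = card.left]
2. card.w = 202  [hero.w = card.w]
3. card.y = 264  [card.top = hero.bottom + 7]
4. card.h = 32  [search.bottom = card.bottom]

card = (x=128, y=264, w=202, h=32)
violated soft preferences: none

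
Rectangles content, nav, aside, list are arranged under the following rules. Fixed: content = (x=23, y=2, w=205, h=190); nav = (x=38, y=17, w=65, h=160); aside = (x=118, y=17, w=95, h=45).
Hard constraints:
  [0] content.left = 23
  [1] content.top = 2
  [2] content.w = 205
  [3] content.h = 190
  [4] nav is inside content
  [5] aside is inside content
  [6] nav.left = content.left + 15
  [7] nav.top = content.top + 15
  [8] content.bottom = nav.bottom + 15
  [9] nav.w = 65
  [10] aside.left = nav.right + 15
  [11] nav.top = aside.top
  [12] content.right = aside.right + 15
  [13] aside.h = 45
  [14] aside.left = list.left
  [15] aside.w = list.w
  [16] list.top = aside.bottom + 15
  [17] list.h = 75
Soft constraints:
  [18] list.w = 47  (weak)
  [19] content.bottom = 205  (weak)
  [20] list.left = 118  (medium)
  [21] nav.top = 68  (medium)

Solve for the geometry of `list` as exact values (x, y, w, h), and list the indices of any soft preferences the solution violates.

list = (x=118, y=77, w=95, h=75)
violated soft preferences: 18, 19, 21

1. list.x = 118  [aside.left = list.left]
2. list.w = 95  [aside.w = list.w]
3. list.y = 77  [list.top = aside.bottom + 15]
4. list.h = 75  [list.h = 75]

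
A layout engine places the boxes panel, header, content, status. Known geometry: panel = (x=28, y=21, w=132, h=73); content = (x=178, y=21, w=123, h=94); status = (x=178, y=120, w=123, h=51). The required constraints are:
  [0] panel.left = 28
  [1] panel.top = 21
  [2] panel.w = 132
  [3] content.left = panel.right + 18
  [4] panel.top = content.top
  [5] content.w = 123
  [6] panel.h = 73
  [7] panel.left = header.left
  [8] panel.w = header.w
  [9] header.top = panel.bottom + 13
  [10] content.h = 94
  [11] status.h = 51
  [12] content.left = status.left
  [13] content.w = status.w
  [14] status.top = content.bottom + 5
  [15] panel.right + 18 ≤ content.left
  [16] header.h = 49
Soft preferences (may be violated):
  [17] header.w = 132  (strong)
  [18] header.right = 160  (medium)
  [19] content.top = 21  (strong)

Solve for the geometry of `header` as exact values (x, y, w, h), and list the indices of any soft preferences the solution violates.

header = (x=28, y=107, w=132, h=49)
violated soft preferences: none

1. header.x = 28  [panel.left = header.left]
2. header.w = 132  [panel.w = header.w]
3. header.y = 107  [header.top = panel.bottom + 13]
4. header.h = 49  [header.h = 49]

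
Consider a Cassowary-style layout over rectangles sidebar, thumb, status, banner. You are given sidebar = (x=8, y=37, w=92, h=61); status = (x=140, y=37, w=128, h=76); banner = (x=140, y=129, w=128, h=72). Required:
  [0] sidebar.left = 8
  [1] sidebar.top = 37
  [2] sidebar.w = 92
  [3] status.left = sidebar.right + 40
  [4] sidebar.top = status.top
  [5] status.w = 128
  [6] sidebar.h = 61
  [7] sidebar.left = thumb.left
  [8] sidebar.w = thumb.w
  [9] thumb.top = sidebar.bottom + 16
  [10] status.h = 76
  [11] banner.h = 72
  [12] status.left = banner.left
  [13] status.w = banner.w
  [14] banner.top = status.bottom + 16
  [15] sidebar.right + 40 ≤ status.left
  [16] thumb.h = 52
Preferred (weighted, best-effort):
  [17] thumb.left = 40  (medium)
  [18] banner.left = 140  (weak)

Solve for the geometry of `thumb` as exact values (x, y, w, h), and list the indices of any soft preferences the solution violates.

1. thumb.x = 8  [sidebar.left = thumb.left]
2. thumb.w = 92  [sidebar.w = thumb.w]
3. thumb.y = 114  [thumb.top = sidebar.bottom + 16]
4. thumb.h = 52  [thumb.h = 52]

thumb = (x=8, y=114, w=92, h=52)
violated soft preferences: 17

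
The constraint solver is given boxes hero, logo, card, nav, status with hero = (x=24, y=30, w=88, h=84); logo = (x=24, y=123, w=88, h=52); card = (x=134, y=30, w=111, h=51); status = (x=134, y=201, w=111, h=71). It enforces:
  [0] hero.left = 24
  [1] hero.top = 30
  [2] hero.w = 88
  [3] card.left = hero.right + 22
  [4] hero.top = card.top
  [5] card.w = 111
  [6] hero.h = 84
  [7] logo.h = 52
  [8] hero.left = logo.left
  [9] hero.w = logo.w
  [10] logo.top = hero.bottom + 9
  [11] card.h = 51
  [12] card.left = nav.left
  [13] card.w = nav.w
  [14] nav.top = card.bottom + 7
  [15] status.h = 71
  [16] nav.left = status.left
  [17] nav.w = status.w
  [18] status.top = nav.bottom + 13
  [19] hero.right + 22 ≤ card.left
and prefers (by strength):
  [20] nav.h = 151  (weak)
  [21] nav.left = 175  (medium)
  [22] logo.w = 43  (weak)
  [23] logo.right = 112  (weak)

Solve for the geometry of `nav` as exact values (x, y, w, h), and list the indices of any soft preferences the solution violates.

nav = (x=134, y=88, w=111, h=100)
violated soft preferences: 20, 21, 22

1. nav.x = 134  [card.left = nav.left]
2. nav.w = 111  [card.w = nav.w]
3. nav.y = 88  [nav.top = card.bottom + 7]
4. nav.h = 100  [status.top = nav.bottom + 13]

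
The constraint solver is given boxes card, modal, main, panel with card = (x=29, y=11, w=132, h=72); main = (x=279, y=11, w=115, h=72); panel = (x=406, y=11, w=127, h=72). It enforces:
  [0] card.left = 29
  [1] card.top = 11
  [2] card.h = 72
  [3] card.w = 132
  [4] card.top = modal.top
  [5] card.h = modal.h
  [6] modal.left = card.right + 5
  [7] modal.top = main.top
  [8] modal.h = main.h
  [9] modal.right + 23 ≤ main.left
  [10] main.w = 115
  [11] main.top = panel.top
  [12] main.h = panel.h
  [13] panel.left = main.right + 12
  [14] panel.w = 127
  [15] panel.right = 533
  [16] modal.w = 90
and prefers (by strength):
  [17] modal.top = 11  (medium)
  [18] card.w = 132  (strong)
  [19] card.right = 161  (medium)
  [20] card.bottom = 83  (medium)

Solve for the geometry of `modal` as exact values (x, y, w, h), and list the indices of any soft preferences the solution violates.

1. modal.y = 11  [card.top = modal.top]
2. modal.h = 72  [card.h = modal.h]
3. modal.x = 166  [modal.left = card.right + 5]
4. modal.w = 90  [modal.w = 90]

modal = (x=166, y=11, w=90, h=72)
violated soft preferences: none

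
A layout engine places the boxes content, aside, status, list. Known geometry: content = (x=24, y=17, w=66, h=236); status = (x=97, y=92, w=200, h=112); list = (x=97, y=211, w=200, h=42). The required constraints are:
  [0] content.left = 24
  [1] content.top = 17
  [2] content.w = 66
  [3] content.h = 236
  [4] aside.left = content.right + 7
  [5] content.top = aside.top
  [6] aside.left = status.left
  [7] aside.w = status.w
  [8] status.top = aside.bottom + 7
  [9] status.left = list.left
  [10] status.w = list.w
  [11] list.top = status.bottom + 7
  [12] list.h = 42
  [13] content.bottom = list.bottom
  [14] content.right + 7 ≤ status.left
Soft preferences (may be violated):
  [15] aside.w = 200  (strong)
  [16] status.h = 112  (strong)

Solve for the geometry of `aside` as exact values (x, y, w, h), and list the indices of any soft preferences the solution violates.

aside = (x=97, y=17, w=200, h=68)
violated soft preferences: none

1. aside.x = 97  [aside.left = content.right + 7]
2. aside.y = 17  [content.top = aside.top]
3. aside.w = 200  [aside.w = status.w]
4. aside.h = 68  [status.top = aside.bottom + 7]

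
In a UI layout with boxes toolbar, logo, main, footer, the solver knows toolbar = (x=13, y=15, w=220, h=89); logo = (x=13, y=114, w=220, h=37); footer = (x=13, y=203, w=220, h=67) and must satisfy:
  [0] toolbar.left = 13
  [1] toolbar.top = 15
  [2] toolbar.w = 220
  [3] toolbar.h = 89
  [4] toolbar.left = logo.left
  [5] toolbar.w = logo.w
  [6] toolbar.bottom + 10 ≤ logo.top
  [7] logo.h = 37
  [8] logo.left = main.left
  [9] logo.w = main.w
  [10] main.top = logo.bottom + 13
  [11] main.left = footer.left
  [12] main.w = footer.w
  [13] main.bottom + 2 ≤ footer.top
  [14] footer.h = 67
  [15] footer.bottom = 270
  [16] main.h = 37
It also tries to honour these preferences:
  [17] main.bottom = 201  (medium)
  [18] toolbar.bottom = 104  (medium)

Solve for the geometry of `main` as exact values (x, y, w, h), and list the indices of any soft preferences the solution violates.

1. main.x = 13  [logo.left = main.left]
2. main.w = 220  [logo.w = main.w]
3. main.y = 164  [main.top = logo.bottom + 13]
4. main.h = 37  [main.h = 37]

main = (x=13, y=164, w=220, h=37)
violated soft preferences: none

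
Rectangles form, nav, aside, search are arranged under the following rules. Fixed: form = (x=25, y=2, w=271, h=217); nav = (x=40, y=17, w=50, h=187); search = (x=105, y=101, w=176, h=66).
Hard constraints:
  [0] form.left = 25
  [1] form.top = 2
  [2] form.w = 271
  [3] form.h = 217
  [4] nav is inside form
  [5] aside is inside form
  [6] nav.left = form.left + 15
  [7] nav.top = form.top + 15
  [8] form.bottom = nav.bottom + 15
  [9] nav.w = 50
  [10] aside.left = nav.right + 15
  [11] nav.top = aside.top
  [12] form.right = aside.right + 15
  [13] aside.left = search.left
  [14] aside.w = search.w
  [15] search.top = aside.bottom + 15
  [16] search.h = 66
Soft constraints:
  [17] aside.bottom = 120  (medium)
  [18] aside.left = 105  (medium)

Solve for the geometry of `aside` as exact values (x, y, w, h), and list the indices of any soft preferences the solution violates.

aside = (x=105, y=17, w=176, h=69)
violated soft preferences: 17

1. aside.x = 105  [aside.left = nav.right + 15]
2. aside.y = 17  [nav.top = aside.top]
3. aside.w = 176  [form.right = aside.right + 15]
4. aside.h = 69  [search.top = aside.bottom + 15]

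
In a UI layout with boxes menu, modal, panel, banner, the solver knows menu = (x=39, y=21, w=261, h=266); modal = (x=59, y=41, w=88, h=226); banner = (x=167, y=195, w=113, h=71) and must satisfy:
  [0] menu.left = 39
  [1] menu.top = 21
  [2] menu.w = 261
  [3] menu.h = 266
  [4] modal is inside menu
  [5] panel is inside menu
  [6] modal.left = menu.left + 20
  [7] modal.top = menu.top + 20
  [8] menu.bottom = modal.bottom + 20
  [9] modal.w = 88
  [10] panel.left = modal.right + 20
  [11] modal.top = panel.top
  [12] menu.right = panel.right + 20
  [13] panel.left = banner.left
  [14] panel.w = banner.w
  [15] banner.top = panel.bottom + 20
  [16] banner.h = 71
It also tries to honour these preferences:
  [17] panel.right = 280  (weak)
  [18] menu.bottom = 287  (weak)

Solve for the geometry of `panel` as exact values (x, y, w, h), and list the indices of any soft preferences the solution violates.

panel = (x=167, y=41, w=113, h=134)
violated soft preferences: none

1. panel.x = 167  [panel.left = modal.right + 20]
2. panel.y = 41  [modal.top = panel.top]
3. panel.w = 113  [menu.right = panel.right + 20]
4. panel.h = 134  [banner.top = panel.bottom + 20]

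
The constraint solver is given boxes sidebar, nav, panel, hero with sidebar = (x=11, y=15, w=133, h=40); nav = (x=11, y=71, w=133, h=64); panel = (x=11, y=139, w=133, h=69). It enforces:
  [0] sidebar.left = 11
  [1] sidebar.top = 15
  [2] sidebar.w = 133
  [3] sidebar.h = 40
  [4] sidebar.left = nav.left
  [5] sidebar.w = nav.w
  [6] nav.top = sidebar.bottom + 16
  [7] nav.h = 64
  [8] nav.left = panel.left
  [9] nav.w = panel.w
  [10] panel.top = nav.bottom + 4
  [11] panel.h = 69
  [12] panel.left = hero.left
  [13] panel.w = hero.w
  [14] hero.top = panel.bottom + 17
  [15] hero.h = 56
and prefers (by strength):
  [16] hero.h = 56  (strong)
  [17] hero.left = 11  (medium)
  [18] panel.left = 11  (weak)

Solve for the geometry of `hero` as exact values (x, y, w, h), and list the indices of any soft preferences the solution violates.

hero = (x=11, y=225, w=133, h=56)
violated soft preferences: none

1. hero.x = 11  [panel.left = hero.left]
2. hero.w = 133  [panel.w = hero.w]
3. hero.y = 225  [hero.top = panel.bottom + 17]
4. hero.h = 56  [hero.h = 56]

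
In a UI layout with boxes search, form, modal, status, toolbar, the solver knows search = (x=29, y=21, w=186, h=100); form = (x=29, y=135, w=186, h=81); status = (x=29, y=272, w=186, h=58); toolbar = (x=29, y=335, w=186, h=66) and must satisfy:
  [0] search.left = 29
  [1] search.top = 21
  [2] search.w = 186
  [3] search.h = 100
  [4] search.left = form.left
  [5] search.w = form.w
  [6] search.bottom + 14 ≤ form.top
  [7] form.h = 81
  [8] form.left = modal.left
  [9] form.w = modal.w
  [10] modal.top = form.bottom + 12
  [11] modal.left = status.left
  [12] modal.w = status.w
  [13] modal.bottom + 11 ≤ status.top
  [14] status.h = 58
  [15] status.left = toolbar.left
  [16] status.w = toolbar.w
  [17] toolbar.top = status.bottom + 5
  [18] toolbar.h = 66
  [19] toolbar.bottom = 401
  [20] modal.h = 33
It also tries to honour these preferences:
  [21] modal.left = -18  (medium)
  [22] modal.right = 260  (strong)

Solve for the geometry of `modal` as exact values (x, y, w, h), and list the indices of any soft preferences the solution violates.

1. modal.x = 29  [form.left = modal.left]
2. modal.w = 186  [form.w = modal.w]
3. modal.y = 228  [modal.top = form.bottom + 12]
4. modal.h = 33  [modal.h = 33]

modal = (x=29, y=228, w=186, h=33)
violated soft preferences: 21, 22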